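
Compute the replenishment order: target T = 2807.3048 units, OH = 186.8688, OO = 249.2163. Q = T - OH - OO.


Inventory position = OH + OO = 186.8688 + 249.2163 = 436.0851
Q = 2807.3048 - 436.0851 = 2371.2197

2371.2197 units


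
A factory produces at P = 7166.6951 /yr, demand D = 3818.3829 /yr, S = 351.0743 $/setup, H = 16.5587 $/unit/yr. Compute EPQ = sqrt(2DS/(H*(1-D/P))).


1 - D/P = 1 - 0.5328 = 0.4672
H*(1-D/P) = 7.7363
2DS = 2681072.2075
EPQ = sqrt(346557.4630) = 588.6913

588.6913 units


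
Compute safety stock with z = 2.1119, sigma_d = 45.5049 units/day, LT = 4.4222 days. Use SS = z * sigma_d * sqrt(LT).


sqrt(LT) = sqrt(4.4222) = 2.1029
SS = 2.1119 * 45.5049 * 2.1029 = 202.0927

202.0927 units


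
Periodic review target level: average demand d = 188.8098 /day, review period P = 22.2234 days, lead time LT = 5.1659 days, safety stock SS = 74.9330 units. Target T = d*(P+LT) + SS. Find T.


P + LT = 27.3893
d*(P+LT) = 188.8098 * 27.3893 = 5171.3683
T = 5171.3683 + 74.9330 = 5246.3013

5246.3013 units


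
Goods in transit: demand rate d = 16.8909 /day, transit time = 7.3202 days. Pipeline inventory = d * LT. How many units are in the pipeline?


Pipeline = 16.8909 * 7.3202 = 123.6448

123.6448 units


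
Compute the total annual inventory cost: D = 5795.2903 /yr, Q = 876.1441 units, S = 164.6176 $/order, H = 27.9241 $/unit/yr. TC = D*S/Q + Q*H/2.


Ordering cost = D*S/Q = 1088.8697
Holding cost = Q*H/2 = 12232.7677
TC = 1088.8697 + 12232.7677 = 13321.6375

13321.6375 $/yr


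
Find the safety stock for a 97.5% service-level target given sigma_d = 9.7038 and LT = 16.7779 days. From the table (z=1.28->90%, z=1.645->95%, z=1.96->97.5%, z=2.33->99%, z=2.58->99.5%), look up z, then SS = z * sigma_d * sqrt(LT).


From the table, SL = 97.5% corresponds to z = 1.96
sqrt(LT) = sqrt(16.7779) = 4.0961
SS = 1.96 * 9.7038 * 4.0961 = 77.9052

77.9052 units


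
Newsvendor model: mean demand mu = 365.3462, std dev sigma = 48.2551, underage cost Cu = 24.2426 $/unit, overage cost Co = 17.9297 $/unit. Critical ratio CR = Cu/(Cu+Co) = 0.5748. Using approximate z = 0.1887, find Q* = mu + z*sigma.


CR = Cu/(Cu+Co) = 24.2426/(24.2426+17.9297) = 0.5748
z = 0.1887
Q* = 365.3462 + 0.1887 * 48.2551 = 374.4519

374.4519 units


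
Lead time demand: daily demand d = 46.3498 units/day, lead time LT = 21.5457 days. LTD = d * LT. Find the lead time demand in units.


LTD = 46.3498 * 21.5457 = 998.6389

998.6389 units


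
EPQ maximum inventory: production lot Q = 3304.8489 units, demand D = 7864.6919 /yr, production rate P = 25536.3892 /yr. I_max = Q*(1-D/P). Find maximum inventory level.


D/P = 0.3080
1 - D/P = 0.6920
I_max = 3304.8489 * 0.6920 = 2287.0222

2287.0222 units


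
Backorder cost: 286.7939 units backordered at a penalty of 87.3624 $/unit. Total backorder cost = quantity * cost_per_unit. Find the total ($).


Total = 286.7939 * 87.3624 = 25055.0034

25055.0034 $


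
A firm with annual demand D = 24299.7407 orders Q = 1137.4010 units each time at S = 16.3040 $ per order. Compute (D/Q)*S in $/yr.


Number of orders = D/Q = 21.3643
Cost = 21.3643 * 16.3040 = 348.3230

348.3230 $/yr


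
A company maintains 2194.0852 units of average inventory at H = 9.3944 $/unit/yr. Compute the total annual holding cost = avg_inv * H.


Cost = 2194.0852 * 9.3944 = 20612.1140

20612.1140 $/yr


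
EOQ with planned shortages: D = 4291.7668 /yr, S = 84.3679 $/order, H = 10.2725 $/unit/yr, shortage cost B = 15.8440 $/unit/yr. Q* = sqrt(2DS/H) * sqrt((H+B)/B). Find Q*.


sqrt(2DS/H) = 265.5117
sqrt((H+B)/B) = 1.2839
Q* = 265.5117 * 1.2839 = 340.8856

340.8856 units


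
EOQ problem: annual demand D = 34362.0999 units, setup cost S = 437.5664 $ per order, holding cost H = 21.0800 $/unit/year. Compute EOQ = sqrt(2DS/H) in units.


2*D*S = 2 * 34362.0999 * 437.5664 = 30071400.6994
2*D*S/H = 1426537.0351
EOQ = sqrt(1426537.0351) = 1194.3773

1194.3773 units


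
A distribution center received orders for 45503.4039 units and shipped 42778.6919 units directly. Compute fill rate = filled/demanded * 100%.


FR = 42778.6919 / 45503.4039 * 100 = 94.0121

94.0121%


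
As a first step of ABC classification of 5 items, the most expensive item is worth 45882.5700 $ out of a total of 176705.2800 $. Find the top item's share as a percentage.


Top item = 45882.5700
Total = 176705.2800
Percentage = 45882.5700 / 176705.2800 * 100 = 25.9656

25.9656%


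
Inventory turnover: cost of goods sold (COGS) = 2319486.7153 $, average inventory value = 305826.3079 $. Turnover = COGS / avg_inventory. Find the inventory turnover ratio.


Turnover = 2319486.7153 / 305826.3079 = 7.5843

7.5843


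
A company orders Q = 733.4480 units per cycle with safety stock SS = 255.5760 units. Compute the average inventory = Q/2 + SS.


Q/2 = 366.7240
Avg = 366.7240 + 255.5760 = 622.3000

622.3000 units


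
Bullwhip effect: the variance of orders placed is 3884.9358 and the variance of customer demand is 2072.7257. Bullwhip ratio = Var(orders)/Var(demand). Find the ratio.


BW = 3884.9358 / 2072.7257 = 1.8743

1.8743


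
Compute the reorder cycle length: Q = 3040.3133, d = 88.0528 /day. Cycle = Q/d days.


Cycle = 3040.3133 / 88.0528 = 34.5283

34.5283 days


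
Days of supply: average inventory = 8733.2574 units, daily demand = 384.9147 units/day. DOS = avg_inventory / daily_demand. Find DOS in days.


DOS = 8733.2574 / 384.9147 = 22.6888

22.6888 days


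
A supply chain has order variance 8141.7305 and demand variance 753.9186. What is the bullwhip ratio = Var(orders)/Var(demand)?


BW = 8141.7305 / 753.9186 = 10.7992

10.7992


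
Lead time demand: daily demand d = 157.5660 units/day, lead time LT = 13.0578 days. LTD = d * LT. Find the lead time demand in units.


LTD = 157.5660 * 13.0578 = 2057.4653

2057.4653 units


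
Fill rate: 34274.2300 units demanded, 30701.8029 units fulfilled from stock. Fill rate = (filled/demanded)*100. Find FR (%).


FR = 30701.8029 / 34274.2300 * 100 = 89.5769

89.5769%


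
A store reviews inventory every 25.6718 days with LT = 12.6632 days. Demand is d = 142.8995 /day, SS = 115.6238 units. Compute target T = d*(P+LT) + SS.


P + LT = 38.3350
d*(P+LT) = 142.8995 * 38.3350 = 5478.0523
T = 5478.0523 + 115.6238 = 5593.6761

5593.6761 units


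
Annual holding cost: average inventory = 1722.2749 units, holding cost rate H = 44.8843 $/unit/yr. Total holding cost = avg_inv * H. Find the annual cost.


Cost = 1722.2749 * 44.8843 = 77303.1033

77303.1033 $/yr


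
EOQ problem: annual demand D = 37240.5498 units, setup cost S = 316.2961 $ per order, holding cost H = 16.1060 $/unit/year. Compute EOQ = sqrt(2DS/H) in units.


2*D*S = 2 * 37240.5498 * 316.2961 = 23558081.3272
2*D*S/H = 1462689.7633
EOQ = sqrt(1462689.7633) = 1209.4171

1209.4171 units


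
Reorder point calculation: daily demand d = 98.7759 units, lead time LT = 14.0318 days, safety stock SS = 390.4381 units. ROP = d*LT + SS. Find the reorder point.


d*LT = 98.7759 * 14.0318 = 1386.0037
ROP = 1386.0037 + 390.4381 = 1776.4418

1776.4418 units


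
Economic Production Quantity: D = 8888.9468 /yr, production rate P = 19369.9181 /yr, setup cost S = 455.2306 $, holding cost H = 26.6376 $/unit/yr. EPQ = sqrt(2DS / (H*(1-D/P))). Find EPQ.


1 - D/P = 1 - 0.4589 = 0.5411
H*(1-D/P) = 14.4135
2DS = 8093041.1703
EPQ = sqrt(561491.1420) = 749.3271

749.3271 units


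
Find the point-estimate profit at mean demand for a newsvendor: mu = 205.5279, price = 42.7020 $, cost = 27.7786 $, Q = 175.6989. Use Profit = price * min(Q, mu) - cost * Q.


Sales at mu = min(175.6989, 205.5279) = 175.6989
Revenue = 42.7020 * 175.6989 = 7502.6944
Total cost = 27.7786 * 175.6989 = 4880.6695
Profit = 7502.6944 - 4880.6695 = 2622.0250

2622.0250 $


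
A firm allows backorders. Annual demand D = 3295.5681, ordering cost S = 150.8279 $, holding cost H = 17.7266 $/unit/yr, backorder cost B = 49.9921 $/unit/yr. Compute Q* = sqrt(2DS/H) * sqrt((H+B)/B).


sqrt(2DS/H) = 236.8145
sqrt((H+B)/B) = 1.1639
Q* = 236.8145 * 1.1639 = 275.6207

275.6207 units


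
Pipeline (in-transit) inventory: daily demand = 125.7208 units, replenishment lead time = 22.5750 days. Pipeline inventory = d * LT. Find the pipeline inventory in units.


Pipeline = 125.7208 * 22.5750 = 2838.1471

2838.1471 units


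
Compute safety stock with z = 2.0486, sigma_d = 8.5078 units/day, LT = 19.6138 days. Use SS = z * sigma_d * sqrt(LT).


sqrt(LT) = sqrt(19.6138) = 4.4287
SS = 2.0486 * 8.5078 * 4.4287 = 77.1890

77.1890 units


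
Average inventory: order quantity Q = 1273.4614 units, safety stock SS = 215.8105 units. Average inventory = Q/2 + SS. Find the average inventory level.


Q/2 = 636.7307
Avg = 636.7307 + 215.8105 = 852.5412

852.5412 units


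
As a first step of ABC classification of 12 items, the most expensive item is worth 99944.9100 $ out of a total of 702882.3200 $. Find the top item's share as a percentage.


Top item = 99944.9100
Total = 702882.3200
Percentage = 99944.9100 / 702882.3200 * 100 = 14.2193

14.2193%


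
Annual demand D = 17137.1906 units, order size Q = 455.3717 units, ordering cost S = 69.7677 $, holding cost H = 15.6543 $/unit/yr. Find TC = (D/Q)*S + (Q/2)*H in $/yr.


Ordering cost = D*S/Q = 2625.5966
Holding cost = Q*H/2 = 3564.2626
TC = 2625.5966 + 3564.2626 = 6189.8592

6189.8592 $/yr


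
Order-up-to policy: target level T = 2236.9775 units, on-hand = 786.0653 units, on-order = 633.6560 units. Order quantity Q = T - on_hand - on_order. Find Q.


Inventory position = OH + OO = 786.0653 + 633.6560 = 1419.7213
Q = 2236.9775 - 1419.7213 = 817.2562

817.2562 units


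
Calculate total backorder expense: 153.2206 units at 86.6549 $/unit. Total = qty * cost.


Total = 153.2206 * 86.6549 = 13277.3158

13277.3158 $


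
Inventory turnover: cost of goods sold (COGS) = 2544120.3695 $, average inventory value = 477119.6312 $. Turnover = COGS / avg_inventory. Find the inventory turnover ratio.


Turnover = 2544120.3695 / 477119.6312 = 5.3322

5.3322


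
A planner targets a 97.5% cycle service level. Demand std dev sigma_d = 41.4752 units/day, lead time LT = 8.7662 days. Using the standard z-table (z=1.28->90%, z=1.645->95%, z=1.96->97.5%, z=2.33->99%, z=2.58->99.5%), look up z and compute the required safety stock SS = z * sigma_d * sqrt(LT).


From the table, SL = 97.5% corresponds to z = 1.96
sqrt(LT) = sqrt(8.7662) = 2.9608
SS = 1.96 * 41.4752 * 2.9608 = 240.6857

240.6857 units


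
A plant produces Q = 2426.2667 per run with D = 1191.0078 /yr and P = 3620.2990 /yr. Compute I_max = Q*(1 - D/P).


D/P = 0.3290
1 - D/P = 0.6710
I_max = 2426.2667 * 0.6710 = 1628.0723

1628.0723 units


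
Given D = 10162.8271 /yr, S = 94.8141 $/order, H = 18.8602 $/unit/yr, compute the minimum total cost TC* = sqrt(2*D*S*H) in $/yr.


2*D*S*H = 36346596.8141
TC* = sqrt(36346596.8141) = 6028.8139

6028.8139 $/yr


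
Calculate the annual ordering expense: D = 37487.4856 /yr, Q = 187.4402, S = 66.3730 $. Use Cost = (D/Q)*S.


Number of orders = D/Q = 199.9970
Cost = 199.9970 * 66.3730 = 13274.4037

13274.4037 $/yr


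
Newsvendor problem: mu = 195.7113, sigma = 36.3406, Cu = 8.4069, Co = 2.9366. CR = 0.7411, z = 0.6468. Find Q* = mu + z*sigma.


CR = Cu/(Cu+Co) = 8.4069/(8.4069+2.9366) = 0.7411
z = 0.6468
Q* = 195.7113 + 0.6468 * 36.3406 = 219.2164

219.2164 units


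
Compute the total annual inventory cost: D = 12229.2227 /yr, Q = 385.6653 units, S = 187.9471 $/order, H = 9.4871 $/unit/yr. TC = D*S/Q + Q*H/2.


Ordering cost = D*S/Q = 5959.6934
Holding cost = Q*H/2 = 1829.4226
TC = 5959.6934 + 1829.4226 = 7789.1160

7789.1160 $/yr


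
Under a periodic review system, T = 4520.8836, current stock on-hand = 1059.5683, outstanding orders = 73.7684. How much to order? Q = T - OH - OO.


Inventory position = OH + OO = 1059.5683 + 73.7684 = 1133.3367
Q = 4520.8836 - 1133.3367 = 3387.5469

3387.5469 units


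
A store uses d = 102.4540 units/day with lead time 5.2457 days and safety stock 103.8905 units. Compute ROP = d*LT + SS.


d*LT = 102.4540 * 5.2457 = 537.4429
ROP = 537.4429 + 103.8905 = 641.3334

641.3334 units


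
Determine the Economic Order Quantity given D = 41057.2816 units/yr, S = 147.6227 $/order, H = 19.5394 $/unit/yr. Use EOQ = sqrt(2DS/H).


2*D*S = 2 * 41057.2816 * 147.6227 = 12121973.5289
2*D*S/H = 620386.1699
EOQ = sqrt(620386.1699) = 787.6460

787.6460 units


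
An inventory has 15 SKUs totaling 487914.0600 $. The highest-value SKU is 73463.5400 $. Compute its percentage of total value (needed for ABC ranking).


Top item = 73463.5400
Total = 487914.0600
Percentage = 73463.5400 / 487914.0600 * 100 = 15.0567

15.0567%


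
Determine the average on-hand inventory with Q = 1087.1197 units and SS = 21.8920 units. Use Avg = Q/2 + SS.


Q/2 = 543.5598
Avg = 543.5598 + 21.8920 = 565.4519

565.4519 units


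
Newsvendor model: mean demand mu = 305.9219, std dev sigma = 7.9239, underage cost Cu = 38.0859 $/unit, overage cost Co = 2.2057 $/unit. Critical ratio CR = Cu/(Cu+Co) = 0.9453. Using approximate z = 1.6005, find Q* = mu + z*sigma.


CR = Cu/(Cu+Co) = 38.0859/(38.0859+2.2057) = 0.9453
z = 1.6005
Q* = 305.9219 + 1.6005 * 7.9239 = 318.6041

318.6041 units


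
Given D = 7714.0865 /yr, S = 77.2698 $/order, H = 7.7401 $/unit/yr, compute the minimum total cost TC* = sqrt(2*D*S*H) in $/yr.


2*D*S*H = 9227219.6708
TC* = sqrt(9227219.6708) = 3037.6339

3037.6339 $/yr


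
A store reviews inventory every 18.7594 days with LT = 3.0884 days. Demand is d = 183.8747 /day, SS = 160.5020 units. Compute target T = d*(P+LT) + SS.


P + LT = 21.8478
d*(P+LT) = 183.8747 * 21.8478 = 4017.2577
T = 4017.2577 + 160.5020 = 4177.7597

4177.7597 units


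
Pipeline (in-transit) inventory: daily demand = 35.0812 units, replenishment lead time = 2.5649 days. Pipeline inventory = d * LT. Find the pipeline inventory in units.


Pipeline = 35.0812 * 2.5649 = 89.9798

89.9798 units


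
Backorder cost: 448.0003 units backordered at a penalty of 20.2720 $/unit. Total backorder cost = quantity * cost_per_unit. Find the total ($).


Total = 448.0003 * 20.2720 = 9081.8621

9081.8621 $


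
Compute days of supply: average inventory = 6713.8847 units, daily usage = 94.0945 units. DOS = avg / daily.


DOS = 6713.8847 / 94.0945 = 71.3526

71.3526 days


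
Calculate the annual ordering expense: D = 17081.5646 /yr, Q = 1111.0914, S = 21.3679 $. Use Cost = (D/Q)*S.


Number of orders = D/Q = 15.3737
Cost = 15.3737 * 21.3679 = 328.5033

328.5033 $/yr


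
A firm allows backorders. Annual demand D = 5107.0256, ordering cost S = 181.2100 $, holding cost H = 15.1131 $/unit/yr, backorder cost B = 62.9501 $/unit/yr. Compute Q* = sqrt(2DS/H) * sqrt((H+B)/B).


sqrt(2DS/H) = 349.9559
sqrt((H+B)/B) = 1.1136
Q* = 349.9559 * 1.1136 = 389.7071

389.7071 units


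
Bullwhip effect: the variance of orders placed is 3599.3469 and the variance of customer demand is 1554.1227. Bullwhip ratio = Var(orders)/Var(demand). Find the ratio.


BW = 3599.3469 / 1554.1227 = 2.3160

2.3160


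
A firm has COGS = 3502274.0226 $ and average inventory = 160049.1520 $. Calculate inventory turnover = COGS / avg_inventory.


Turnover = 3502274.0226 / 160049.1520 = 21.8825

21.8825


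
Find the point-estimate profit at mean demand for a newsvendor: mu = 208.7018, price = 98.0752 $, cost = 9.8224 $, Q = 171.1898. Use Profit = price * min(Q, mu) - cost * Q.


Sales at mu = min(171.1898, 208.7018) = 171.1898
Revenue = 98.0752 * 171.1898 = 16789.4739
Total cost = 9.8224 * 171.1898 = 1681.4947
Profit = 16789.4739 - 1681.4947 = 15107.9792

15107.9792 $


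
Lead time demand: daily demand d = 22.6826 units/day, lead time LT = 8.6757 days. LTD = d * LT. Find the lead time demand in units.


LTD = 22.6826 * 8.6757 = 196.7874

196.7874 units


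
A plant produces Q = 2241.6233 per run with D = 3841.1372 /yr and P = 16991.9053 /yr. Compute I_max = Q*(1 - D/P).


D/P = 0.2261
1 - D/P = 0.7739
I_max = 2241.6233 * 0.7739 = 1734.8889

1734.8889 units


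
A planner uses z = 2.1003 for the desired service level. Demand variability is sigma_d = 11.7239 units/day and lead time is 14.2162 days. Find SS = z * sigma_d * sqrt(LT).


sqrt(LT) = sqrt(14.2162) = 3.7704
SS = 2.1003 * 11.7239 * 3.7704 = 92.8422

92.8422 units


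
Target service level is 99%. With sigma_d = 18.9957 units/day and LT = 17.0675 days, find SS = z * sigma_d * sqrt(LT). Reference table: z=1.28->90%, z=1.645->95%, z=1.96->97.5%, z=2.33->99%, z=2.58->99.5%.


From the table, SL = 99% corresponds to z = 2.33
sqrt(LT) = sqrt(17.0675) = 4.1313
SS = 2.33 * 18.9957 * 4.1313 = 182.8505

182.8505 units


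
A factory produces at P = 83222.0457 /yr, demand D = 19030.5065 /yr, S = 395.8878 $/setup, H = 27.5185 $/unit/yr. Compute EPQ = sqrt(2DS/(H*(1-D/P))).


1 - D/P = 1 - 0.2287 = 0.7713
H*(1-D/P) = 21.2258
2DS = 15067890.7023
EPQ = sqrt(709885.4938) = 842.5470

842.5470 units


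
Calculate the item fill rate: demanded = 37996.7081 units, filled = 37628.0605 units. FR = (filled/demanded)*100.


FR = 37628.0605 / 37996.7081 * 100 = 99.0298

99.0298%


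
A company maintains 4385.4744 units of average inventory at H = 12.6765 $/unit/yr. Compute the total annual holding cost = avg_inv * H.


Cost = 4385.4744 * 12.6765 = 55592.4662

55592.4662 $/yr


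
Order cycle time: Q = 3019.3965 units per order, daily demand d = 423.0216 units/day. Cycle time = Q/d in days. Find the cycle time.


Cycle = 3019.3965 / 423.0216 = 7.1377

7.1377 days


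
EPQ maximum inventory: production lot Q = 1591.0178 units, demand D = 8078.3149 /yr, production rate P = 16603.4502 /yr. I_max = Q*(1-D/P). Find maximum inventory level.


D/P = 0.4865
1 - D/P = 0.5135
I_max = 1591.0178 * 0.5135 = 816.9171

816.9171 units


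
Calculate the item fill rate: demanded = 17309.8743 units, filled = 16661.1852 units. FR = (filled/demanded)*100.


FR = 16661.1852 / 17309.8743 * 100 = 96.2525

96.2525%


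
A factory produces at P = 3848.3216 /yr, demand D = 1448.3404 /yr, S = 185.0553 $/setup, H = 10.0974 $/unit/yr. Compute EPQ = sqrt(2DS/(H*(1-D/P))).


1 - D/P = 1 - 0.3764 = 0.6236
H*(1-D/P) = 6.2972
2DS = 536046.1344
EPQ = sqrt(85124.8043) = 291.7616

291.7616 units


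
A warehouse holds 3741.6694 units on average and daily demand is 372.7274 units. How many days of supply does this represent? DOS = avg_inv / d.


DOS = 3741.6694 / 372.7274 = 10.0386

10.0386 days


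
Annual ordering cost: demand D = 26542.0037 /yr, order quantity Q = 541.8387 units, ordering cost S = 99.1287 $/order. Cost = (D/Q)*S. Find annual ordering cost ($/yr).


Number of orders = D/Q = 48.9851
Cost = 48.9851 * 99.1287 = 4855.8258

4855.8258 $/yr


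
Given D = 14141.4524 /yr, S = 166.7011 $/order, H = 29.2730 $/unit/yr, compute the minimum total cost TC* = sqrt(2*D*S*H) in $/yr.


2*D*S*H = 138016086.9355
TC* = sqrt(138016086.9355) = 11748.0248

11748.0248 $/yr


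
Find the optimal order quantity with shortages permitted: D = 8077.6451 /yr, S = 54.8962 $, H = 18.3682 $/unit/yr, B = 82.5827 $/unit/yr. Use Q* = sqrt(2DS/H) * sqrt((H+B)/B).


sqrt(2DS/H) = 219.7330
sqrt((H+B)/B) = 1.1056
Q* = 219.7330 * 1.1056 = 242.9438

242.9438 units


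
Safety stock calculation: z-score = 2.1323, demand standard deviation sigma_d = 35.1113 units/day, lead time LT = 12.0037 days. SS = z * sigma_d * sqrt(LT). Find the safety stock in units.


sqrt(LT) = sqrt(12.0037) = 3.4646
SS = 2.1323 * 35.1113 * 3.4646 = 259.3897

259.3897 units


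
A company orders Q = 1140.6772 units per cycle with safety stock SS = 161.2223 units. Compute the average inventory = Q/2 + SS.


Q/2 = 570.3386
Avg = 570.3386 + 161.2223 = 731.5609

731.5609 units


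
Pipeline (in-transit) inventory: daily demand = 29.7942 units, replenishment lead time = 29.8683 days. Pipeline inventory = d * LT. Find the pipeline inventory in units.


Pipeline = 29.7942 * 29.8683 = 889.9021

889.9021 units


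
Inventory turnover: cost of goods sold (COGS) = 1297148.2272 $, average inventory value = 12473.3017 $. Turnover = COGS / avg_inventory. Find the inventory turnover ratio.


Turnover = 1297148.2272 / 12473.3017 = 103.9940

103.9940


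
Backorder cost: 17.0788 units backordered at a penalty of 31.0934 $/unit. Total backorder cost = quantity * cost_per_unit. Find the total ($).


Total = 17.0788 * 31.0934 = 531.0380

531.0380 $


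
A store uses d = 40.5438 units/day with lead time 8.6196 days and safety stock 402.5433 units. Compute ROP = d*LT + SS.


d*LT = 40.5438 * 8.6196 = 349.4713
ROP = 349.4713 + 402.5433 = 752.0146

752.0146 units


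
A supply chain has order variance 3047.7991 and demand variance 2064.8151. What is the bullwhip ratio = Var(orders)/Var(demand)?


BW = 3047.7991 / 2064.8151 = 1.4761

1.4761


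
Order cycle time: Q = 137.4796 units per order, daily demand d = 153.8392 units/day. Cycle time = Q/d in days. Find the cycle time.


Cycle = 137.4796 / 153.8392 = 0.8937

0.8937 days


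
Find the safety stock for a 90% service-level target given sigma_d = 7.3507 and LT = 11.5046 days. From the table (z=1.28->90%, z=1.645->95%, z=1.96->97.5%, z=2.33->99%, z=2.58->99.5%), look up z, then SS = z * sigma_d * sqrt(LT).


From the table, SL = 90% corresponds to z = 1.28
sqrt(LT) = sqrt(11.5046) = 3.3918
SS = 1.28 * 7.3507 * 3.3918 = 31.9135

31.9135 units


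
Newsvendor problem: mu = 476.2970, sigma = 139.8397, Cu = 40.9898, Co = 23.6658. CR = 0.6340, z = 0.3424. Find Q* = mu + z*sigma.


CR = Cu/(Cu+Co) = 40.9898/(40.9898+23.6658) = 0.6340
z = 0.3424
Q* = 476.2970 + 0.3424 * 139.8397 = 524.1781

524.1781 units


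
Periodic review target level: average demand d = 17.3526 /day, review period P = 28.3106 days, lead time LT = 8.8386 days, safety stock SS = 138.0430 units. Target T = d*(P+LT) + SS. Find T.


P + LT = 37.1492
d*(P+LT) = 17.3526 * 37.1492 = 644.6352
T = 644.6352 + 138.0430 = 782.6782

782.6782 units


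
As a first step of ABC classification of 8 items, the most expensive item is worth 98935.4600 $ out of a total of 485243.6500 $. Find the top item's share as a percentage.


Top item = 98935.4600
Total = 485243.6500
Percentage = 98935.4600 / 485243.6500 * 100 = 20.3888

20.3888%


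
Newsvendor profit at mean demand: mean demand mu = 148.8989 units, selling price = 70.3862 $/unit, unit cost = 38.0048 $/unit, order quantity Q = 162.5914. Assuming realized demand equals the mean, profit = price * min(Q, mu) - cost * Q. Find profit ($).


Sales at mu = min(162.5914, 148.8989) = 148.8989
Revenue = 70.3862 * 148.8989 = 10480.4278
Total cost = 38.0048 * 162.5914 = 6179.2536
Profit = 10480.4278 - 6179.2536 = 4301.1741

4301.1741 $


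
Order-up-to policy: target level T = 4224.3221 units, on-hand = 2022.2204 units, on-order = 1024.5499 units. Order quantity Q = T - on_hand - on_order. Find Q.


Inventory position = OH + OO = 2022.2204 + 1024.5499 = 3046.7703
Q = 4224.3221 - 3046.7703 = 1177.5518

1177.5518 units


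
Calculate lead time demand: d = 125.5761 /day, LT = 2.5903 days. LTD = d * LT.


LTD = 125.5761 * 2.5903 = 325.2798

325.2798 units


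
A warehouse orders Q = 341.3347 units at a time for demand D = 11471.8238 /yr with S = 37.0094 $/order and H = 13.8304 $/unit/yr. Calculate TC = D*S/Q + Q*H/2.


Ordering cost = D*S/Q = 1243.8387
Holding cost = Q*H/2 = 2360.3977
TC = 1243.8387 + 2360.3977 = 3604.2364

3604.2364 $/yr


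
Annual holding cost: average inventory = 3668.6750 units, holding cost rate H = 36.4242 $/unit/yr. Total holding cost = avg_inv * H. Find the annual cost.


Cost = 3668.6750 * 36.4242 = 133628.5519

133628.5519 $/yr


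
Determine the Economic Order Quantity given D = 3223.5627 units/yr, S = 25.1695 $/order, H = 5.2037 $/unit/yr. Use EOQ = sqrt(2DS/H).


2*D*S = 2 * 3223.5627 * 25.1695 = 162270.9228
2*D*S/H = 31183.7582
EOQ = sqrt(31183.7582) = 176.5892

176.5892 units


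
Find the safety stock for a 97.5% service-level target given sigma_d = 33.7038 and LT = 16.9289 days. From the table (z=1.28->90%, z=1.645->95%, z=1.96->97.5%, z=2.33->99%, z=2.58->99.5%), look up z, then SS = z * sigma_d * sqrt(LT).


From the table, SL = 97.5% corresponds to z = 1.96
sqrt(LT) = sqrt(16.9289) = 4.1145
SS = 1.96 * 33.7038 * 4.1145 = 271.7999

271.7999 units


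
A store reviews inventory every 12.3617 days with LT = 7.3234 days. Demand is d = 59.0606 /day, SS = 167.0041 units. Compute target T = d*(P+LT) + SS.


P + LT = 19.6851
d*(P+LT) = 59.0606 * 19.6851 = 1162.6138
T = 1162.6138 + 167.0041 = 1329.6179

1329.6179 units


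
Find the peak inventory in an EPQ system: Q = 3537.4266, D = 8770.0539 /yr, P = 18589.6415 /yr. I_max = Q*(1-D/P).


D/P = 0.4718
1 - D/P = 0.5282
I_max = 3537.4266 * 0.5282 = 1868.5713

1868.5713 units


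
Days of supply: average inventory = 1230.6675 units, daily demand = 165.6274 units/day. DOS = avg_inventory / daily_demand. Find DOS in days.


DOS = 1230.6675 / 165.6274 = 7.4303

7.4303 days


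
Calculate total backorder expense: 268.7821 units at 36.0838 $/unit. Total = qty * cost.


Total = 268.7821 * 36.0838 = 9698.6795

9698.6795 $


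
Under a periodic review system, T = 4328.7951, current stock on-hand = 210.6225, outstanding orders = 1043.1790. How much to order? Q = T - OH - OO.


Inventory position = OH + OO = 210.6225 + 1043.1790 = 1253.8015
Q = 4328.7951 - 1253.8015 = 3074.9936

3074.9936 units


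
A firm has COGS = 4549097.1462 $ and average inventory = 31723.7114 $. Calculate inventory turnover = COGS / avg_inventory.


Turnover = 4549097.1462 / 31723.7114 = 143.3974

143.3974


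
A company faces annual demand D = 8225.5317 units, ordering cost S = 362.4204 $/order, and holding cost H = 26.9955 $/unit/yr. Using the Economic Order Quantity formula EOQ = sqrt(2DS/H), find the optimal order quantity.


2*D*S = 2 * 8225.5317 * 362.4204 = 5962200.9779
2*D*S/H = 220859.0683
EOQ = sqrt(220859.0683) = 469.9565

469.9565 units


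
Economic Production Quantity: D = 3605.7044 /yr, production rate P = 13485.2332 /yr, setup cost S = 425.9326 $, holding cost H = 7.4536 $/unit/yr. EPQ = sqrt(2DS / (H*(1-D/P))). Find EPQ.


1 - D/P = 1 - 0.2674 = 0.7326
H*(1-D/P) = 5.4606
2DS = 3071574.0998
EPQ = sqrt(562493.0281) = 749.9954

749.9954 units


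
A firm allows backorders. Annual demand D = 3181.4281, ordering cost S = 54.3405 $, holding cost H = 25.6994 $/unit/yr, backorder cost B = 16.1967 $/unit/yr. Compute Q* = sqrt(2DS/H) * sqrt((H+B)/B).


sqrt(2DS/H) = 115.9916
sqrt((H+B)/B) = 1.6083
Q* = 115.9916 * 1.6083 = 186.5520

186.5520 units


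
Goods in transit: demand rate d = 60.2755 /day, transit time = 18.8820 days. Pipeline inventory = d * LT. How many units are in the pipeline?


Pipeline = 60.2755 * 18.8820 = 1138.1220

1138.1220 units


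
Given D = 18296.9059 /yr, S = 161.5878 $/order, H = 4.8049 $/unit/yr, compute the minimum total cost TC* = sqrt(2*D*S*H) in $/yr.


2*D*S*H = 28411919.2598
TC* = sqrt(28411919.2598) = 5330.2832

5330.2832 $/yr


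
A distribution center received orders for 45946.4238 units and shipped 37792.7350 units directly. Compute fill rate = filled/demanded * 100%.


FR = 37792.7350 / 45946.4238 * 100 = 82.2539

82.2539%


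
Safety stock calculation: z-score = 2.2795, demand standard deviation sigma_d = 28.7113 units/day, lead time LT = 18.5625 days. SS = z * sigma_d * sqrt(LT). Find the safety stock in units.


sqrt(LT) = sqrt(18.5625) = 4.3084
SS = 2.2795 * 28.7113 * 4.3084 = 281.9751

281.9751 units


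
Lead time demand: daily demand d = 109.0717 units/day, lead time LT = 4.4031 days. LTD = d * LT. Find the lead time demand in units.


LTD = 109.0717 * 4.4031 = 480.2536

480.2536 units


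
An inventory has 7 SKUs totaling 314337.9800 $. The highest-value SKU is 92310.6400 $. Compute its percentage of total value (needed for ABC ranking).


Top item = 92310.6400
Total = 314337.9800
Percentage = 92310.6400 / 314337.9800 * 100 = 29.3667

29.3667%


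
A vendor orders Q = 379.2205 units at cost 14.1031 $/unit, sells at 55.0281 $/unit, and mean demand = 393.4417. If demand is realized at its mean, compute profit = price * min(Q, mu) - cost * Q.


Sales at mu = min(379.2205, 393.4417) = 379.2205
Revenue = 55.0281 * 379.2205 = 20867.7836
Total cost = 14.1031 * 379.2205 = 5348.1846
Profit = 20867.7836 - 5348.1846 = 15519.5990

15519.5990 $


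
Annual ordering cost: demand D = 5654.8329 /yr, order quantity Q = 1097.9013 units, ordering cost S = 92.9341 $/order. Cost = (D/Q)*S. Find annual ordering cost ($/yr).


Number of orders = D/Q = 5.1506
Cost = 5.1506 * 92.9341 = 478.6649

478.6649 $/yr


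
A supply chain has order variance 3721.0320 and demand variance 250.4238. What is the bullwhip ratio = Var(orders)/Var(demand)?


BW = 3721.0320 / 250.4238 = 14.8589

14.8589


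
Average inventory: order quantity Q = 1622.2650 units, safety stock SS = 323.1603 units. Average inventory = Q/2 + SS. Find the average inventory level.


Q/2 = 811.1325
Avg = 811.1325 + 323.1603 = 1134.2928

1134.2928 units


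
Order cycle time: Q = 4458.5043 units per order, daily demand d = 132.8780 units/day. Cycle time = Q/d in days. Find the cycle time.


Cycle = 4458.5043 / 132.8780 = 33.5534

33.5534 days


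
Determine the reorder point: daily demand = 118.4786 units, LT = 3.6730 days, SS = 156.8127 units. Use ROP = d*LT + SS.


d*LT = 118.4786 * 3.6730 = 435.1719
ROP = 435.1719 + 156.8127 = 591.9846

591.9846 units


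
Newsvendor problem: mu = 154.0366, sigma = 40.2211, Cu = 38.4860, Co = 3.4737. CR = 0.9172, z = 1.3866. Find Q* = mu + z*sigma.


CR = Cu/(Cu+Co) = 38.4860/(38.4860+3.4737) = 0.9172
z = 1.3866
Q* = 154.0366 + 1.3866 * 40.2211 = 209.8072

209.8072 units


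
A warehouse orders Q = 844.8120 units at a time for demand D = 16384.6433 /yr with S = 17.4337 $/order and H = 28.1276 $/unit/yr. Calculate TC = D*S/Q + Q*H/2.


Ordering cost = D*S/Q = 338.1166
Holding cost = Q*H/2 = 11881.2670
TC = 338.1166 + 11881.2670 = 12219.3836

12219.3836 $/yr


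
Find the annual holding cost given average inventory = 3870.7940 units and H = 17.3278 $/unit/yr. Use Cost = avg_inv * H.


Cost = 3870.7940 * 17.3278 = 67072.3443

67072.3443 $/yr


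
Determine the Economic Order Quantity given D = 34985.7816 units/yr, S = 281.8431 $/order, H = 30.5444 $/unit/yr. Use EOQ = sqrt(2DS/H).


2*D*S = 2 * 34985.7816 * 281.8431 = 19721002.2841
2*D*S/H = 645650.3413
EOQ = sqrt(645650.3413) = 803.5237

803.5237 units


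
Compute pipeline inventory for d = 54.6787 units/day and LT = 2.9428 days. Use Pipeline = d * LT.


Pipeline = 54.6787 * 2.9428 = 160.9085

160.9085 units


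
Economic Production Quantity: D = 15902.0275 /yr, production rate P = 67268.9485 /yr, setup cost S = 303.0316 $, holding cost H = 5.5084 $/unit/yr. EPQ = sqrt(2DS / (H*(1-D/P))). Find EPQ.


1 - D/P = 1 - 0.2364 = 0.7636
H*(1-D/P) = 4.2062
2DS = 9637633.6731
EPQ = sqrt(2291268.8450) = 1513.6938

1513.6938 units


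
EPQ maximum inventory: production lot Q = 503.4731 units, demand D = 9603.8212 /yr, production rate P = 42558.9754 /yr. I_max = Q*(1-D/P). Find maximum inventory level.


D/P = 0.2257
1 - D/P = 0.7743
I_max = 503.4731 * 0.7743 = 389.8598

389.8598 units


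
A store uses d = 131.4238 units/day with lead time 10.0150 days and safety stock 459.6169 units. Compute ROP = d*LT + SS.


d*LT = 131.4238 * 10.0150 = 1316.2094
ROP = 1316.2094 + 459.6169 = 1775.8263

1775.8263 units


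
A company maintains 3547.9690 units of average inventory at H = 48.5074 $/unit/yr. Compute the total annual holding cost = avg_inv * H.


Cost = 3547.9690 * 48.5074 = 172102.7515

172102.7515 $/yr


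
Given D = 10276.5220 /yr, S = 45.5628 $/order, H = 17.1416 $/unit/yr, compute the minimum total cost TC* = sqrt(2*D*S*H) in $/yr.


2*D*S*H = 16052323.8832
TC* = sqrt(16052323.8832) = 4006.5351

4006.5351 $/yr


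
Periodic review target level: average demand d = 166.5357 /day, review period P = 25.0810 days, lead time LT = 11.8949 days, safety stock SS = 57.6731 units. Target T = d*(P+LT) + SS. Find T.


P + LT = 36.9759
d*(P+LT) = 166.5357 * 36.9759 = 6157.8074
T = 6157.8074 + 57.6731 = 6215.4805

6215.4805 units


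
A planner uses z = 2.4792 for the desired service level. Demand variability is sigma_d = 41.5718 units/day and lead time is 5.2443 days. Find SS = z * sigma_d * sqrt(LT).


sqrt(LT) = sqrt(5.2443) = 2.2900
SS = 2.4792 * 41.5718 * 2.2900 = 236.0229

236.0229 units


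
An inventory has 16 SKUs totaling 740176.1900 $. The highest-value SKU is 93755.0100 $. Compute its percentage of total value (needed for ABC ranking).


Top item = 93755.0100
Total = 740176.1900
Percentage = 93755.0100 / 740176.1900 * 100 = 12.6666

12.6666%


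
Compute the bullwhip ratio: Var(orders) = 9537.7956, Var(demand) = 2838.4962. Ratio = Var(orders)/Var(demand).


BW = 9537.7956 / 2838.4962 = 3.3602

3.3602


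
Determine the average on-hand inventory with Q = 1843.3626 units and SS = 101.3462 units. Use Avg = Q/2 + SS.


Q/2 = 921.6813
Avg = 921.6813 + 101.3462 = 1023.0275

1023.0275 units


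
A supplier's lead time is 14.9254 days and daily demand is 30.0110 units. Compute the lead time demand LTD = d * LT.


LTD = 30.0110 * 14.9254 = 447.9262

447.9262 units


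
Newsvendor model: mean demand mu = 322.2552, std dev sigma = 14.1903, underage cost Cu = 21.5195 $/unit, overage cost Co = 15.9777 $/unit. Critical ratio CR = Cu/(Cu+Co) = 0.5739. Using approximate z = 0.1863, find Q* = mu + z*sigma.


CR = Cu/(Cu+Co) = 21.5195/(21.5195+15.9777) = 0.5739
z = 0.1863
Q* = 322.2552 + 0.1863 * 14.1903 = 324.8989

324.8989 units


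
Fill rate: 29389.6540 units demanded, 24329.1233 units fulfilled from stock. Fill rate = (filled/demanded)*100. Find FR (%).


FR = 24329.1233 / 29389.6540 * 100 = 82.7813

82.7813%


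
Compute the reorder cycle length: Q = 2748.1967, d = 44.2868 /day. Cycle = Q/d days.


Cycle = 2748.1967 / 44.2868 = 62.0545

62.0545 days


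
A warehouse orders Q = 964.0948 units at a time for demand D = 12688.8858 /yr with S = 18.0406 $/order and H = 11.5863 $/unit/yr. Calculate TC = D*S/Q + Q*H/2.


Ordering cost = D*S/Q = 237.4405
Holding cost = Q*H/2 = 5585.1458
TC = 237.4405 + 5585.1458 = 5822.5863

5822.5863 $/yr


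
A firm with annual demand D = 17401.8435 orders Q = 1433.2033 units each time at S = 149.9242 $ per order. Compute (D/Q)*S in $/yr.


Number of orders = D/Q = 12.1419
Cost = 12.1419 * 149.9242 = 1820.3680

1820.3680 $/yr


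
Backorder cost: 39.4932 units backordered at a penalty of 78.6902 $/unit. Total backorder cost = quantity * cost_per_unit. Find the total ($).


Total = 39.4932 * 78.6902 = 3107.7278

3107.7278 $


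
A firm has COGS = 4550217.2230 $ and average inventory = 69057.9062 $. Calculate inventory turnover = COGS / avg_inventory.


Turnover = 4550217.2230 / 69057.9062 = 65.8899

65.8899


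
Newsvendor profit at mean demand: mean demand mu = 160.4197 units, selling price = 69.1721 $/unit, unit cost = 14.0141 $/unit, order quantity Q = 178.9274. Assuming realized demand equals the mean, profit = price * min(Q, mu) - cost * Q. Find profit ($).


Sales at mu = min(178.9274, 160.4197) = 160.4197
Revenue = 69.1721 * 160.4197 = 11096.5675
Total cost = 14.0141 * 178.9274 = 2507.5065
Profit = 11096.5675 - 2507.5065 = 8589.0611

8589.0611 $


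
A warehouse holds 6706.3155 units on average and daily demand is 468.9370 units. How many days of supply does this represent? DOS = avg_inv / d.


DOS = 6706.3155 / 468.9370 = 14.3011

14.3011 days


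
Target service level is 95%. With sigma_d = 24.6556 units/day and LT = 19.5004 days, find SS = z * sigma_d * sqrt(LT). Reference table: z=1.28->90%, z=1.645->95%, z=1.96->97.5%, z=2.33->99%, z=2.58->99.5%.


From the table, SL = 95% corresponds to z = 1.645
sqrt(LT) = sqrt(19.5004) = 4.4159
SS = 1.645 * 24.6556 * 4.4159 = 179.1032

179.1032 units


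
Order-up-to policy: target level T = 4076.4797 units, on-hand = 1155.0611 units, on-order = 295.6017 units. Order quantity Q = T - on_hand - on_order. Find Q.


Inventory position = OH + OO = 1155.0611 + 295.6017 = 1450.6628
Q = 4076.4797 - 1450.6628 = 2625.8169

2625.8169 units


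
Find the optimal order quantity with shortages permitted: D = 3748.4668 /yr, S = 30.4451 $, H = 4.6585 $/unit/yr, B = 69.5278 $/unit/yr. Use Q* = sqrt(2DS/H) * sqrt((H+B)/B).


sqrt(2DS/H) = 221.3490
sqrt((H+B)/B) = 1.0330
Q* = 221.3490 * 1.0330 = 228.6442

228.6442 units


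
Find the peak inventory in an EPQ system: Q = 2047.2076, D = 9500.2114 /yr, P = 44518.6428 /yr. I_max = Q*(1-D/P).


D/P = 0.2134
1 - D/P = 0.7866
I_max = 2047.2076 * 0.7866 = 1610.3366

1610.3366 units


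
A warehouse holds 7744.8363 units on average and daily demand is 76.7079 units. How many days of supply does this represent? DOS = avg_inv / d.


DOS = 7744.8363 / 76.7079 = 100.9653

100.9653 days


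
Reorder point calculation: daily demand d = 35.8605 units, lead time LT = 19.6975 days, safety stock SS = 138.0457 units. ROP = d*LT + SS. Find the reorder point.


d*LT = 35.8605 * 19.6975 = 706.3622
ROP = 706.3622 + 138.0457 = 844.4079

844.4079 units


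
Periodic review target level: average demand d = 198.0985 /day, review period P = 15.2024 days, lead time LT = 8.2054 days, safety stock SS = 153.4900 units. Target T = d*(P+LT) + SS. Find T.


P + LT = 23.4078
d*(P+LT) = 198.0985 * 23.4078 = 4637.0501
T = 4637.0501 + 153.4900 = 4790.5401

4790.5401 units


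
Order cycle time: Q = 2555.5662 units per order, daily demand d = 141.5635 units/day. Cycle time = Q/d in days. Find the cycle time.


Cycle = 2555.5662 / 141.5635 = 18.0524

18.0524 days


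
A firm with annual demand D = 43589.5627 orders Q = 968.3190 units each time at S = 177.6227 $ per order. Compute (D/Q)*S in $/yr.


Number of orders = D/Q = 45.0157
Cost = 45.0157 * 177.6227 = 7995.8111

7995.8111 $/yr


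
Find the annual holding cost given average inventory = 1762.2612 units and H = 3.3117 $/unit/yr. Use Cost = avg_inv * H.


Cost = 1762.2612 * 3.3117 = 5836.0804

5836.0804 $/yr


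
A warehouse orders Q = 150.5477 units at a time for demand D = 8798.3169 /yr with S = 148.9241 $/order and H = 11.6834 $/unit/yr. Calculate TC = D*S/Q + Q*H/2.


Ordering cost = D*S/Q = 8703.4304
Holding cost = Q*H/2 = 879.4545
TC = 8703.4304 + 879.4545 = 9582.8849

9582.8849 $/yr


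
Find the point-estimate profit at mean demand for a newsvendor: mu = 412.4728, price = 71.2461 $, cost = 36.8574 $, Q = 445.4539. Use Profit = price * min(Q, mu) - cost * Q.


Sales at mu = min(445.4539, 412.4728) = 412.4728
Revenue = 71.2461 * 412.4728 = 29387.0784
Total cost = 36.8574 * 445.4539 = 16418.2726
Profit = 29387.0784 - 16418.2726 = 12968.8058

12968.8058 $


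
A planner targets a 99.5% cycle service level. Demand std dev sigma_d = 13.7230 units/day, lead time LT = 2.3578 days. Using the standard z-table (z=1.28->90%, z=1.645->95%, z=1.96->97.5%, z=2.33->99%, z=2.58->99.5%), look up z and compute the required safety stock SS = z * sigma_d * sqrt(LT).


From the table, SL = 99.5% corresponds to z = 2.58
sqrt(LT) = sqrt(2.3578) = 1.5355
SS = 2.58 * 13.7230 * 1.5355 = 54.3654

54.3654 units


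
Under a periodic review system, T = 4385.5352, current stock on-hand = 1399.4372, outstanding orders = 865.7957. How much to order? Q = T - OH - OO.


Inventory position = OH + OO = 1399.4372 + 865.7957 = 2265.2329
Q = 4385.5352 - 2265.2329 = 2120.3023

2120.3023 units
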